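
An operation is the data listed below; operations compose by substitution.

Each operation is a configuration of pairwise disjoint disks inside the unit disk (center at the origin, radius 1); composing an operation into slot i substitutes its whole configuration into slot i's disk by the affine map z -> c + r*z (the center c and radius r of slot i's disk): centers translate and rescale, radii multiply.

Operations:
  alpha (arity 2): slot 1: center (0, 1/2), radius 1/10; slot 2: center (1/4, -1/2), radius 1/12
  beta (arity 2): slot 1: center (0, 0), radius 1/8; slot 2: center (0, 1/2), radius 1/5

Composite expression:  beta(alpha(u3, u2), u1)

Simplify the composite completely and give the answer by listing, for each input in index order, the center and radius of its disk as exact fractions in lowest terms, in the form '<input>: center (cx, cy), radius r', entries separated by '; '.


u1: center (0, 1/2), radius 1/5; u2: center (1/32, -1/16), radius 1/96; u3: center (0, 1/16), radius 1/80

Follow each u-input down from beta: c' goes to c + r*c', radius to r*r'.
input u3: applying the 2 nested substitutions gives center (0, 1/16), radius 1/80
input u2: applying the 2 nested substitutions gives center (1/32, -1/16), radius 1/96
input u1: applying the 1 nested substitution gives center (0, 1/2), radius 1/5


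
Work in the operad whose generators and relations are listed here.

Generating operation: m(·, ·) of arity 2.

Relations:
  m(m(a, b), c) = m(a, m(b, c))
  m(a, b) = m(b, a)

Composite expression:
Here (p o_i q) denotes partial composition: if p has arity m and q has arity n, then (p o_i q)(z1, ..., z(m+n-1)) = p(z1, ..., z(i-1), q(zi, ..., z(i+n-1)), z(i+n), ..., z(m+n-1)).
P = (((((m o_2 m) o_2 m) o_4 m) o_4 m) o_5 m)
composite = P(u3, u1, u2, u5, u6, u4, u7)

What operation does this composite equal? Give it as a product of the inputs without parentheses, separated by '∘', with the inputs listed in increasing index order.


u1 ∘ u2 ∘ u3 ∘ u4 ∘ u5 ∘ u6 ∘ u7

Reordering under m is free, so list the u-inputs canonically.
m(u1, u2) flattens to u1 ∘ u2
m(u6, u4) flattens to u6 ∘ u4
m(u5, m(u6, u4)) flattens to u5 ∘ u6 ∘ u4
m(m(u5, m(u6, u4)), u7) flattens to u5 ∘ u6 ∘ u4 ∘ u7
m(m(u1, u2), m(m(u5, m(u6, u4)), u7)) flattens to u1 ∘ u2 ∘ u5 ∘ u6 ∘ u4 ∘ u7
m(u3, m(m(u1, u2), m(m(u5, m(u6, u4)), u7))) flattens to u3 ∘ u1 ∘ u2 ∘ u5 ∘ u6 ∘ u4 ∘ u7
commutativity sorts the factors: u1 ∘ u2 ∘ u3 ∘ u4 ∘ u5 ∘ u6 ∘ u7


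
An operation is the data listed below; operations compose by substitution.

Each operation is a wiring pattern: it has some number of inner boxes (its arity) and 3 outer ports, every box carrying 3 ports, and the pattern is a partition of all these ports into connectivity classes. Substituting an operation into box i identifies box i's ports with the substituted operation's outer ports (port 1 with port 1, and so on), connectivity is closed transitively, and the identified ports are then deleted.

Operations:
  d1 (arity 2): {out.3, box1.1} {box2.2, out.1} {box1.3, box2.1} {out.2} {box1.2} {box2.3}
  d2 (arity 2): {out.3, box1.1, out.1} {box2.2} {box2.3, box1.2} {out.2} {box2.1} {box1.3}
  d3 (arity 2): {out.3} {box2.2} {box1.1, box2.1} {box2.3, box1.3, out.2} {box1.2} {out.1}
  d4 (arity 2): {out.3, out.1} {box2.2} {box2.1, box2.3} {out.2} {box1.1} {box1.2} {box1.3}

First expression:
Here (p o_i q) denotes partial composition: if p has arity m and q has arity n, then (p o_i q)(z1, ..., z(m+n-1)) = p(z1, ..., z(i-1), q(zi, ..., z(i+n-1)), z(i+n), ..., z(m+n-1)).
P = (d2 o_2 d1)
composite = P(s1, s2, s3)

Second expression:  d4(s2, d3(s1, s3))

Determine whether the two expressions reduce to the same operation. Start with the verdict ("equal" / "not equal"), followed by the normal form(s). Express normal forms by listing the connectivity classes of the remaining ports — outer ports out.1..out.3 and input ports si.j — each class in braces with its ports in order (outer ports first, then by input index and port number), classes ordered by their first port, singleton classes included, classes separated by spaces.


In normal form, the first expression is {out.1, out.3, s1.1} {out.2} {s1.2, s2.1} {s1.3} {s2.2} {s2.3, s3.1} {s3.2} {s3.3}
In normal form, the second expression is {out.1, out.3} {out.2} {s1.1, s3.1} {s1.2} {s1.3, s3.3} {s2.1} {s2.2} {s2.3} {s3.2}
No match — not equal.

not equal; first: {out.1, out.3, s1.1} {out.2} {s1.2, s2.1} {s1.3} {s2.2} {s2.3, s3.1} {s3.2} {s3.3}; second: {out.1, out.3} {out.2} {s1.1, s3.1} {s1.2} {s1.3, s3.3} {s2.1} {s2.2} {s2.3} {s3.2}


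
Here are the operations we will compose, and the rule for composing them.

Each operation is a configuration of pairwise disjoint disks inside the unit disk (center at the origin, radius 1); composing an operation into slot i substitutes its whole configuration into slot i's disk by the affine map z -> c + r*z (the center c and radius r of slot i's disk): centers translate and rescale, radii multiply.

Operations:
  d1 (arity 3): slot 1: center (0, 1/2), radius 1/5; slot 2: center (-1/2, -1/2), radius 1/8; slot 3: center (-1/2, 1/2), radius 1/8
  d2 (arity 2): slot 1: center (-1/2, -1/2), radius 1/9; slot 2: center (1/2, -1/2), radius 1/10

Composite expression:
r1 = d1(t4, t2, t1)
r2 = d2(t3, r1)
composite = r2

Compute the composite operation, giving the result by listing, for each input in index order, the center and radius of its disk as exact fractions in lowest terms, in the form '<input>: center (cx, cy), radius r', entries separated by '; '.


t1: center (9/20, -9/20), radius 1/80; t2: center (9/20, -11/20), radius 1/80; t3: center (-1/2, -1/2), radius 1/9; t4: center (1/2, -9/20), radius 1/50

Follow each t-input down from d2: c' goes to c + r*c', radius to r*r'.
input t3: composing its 1 substitution step yields center (-1/2, -1/2), radius 1/9
input t4: composing its 2 substitution steps yields center (1/2, -9/20), radius 1/50
input t2: composing its 2 substitution steps yields center (9/20, -11/20), radius 1/80
input t1: composing its 2 substitution steps yields center (9/20, -9/20), radius 1/80


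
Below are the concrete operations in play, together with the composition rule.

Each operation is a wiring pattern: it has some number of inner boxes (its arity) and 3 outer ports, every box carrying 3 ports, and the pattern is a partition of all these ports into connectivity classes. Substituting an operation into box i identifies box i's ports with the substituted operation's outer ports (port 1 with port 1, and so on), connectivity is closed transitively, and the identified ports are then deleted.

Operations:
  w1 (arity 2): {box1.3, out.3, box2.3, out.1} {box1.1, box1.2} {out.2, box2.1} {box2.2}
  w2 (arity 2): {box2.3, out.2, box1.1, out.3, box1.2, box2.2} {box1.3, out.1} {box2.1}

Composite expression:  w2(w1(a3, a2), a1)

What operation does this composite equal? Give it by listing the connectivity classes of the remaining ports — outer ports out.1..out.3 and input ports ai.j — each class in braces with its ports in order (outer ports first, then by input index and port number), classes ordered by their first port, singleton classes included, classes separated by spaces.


Two ports join when wires chain via w2-identified ports.
through w1, on inputs (a3, a2): {out.1, out.3, a2.3, a3.3} {out.2, a2.1} {a2.2} {a3.1, a3.2} (out.j = stage outer ports)
through w2, on inputs (a3, a2, a1): {out.1, out.2, out.3, a1.2, a1.3, a2.1, a2.3, a3.3} {a1.1} {a2.2} {a3.1, a3.2} (out.j = stage outer ports)

{out.1, out.2, out.3, a1.2, a1.3, a2.1, a2.3, a3.3} {a1.1} {a2.2} {a3.1, a3.2}


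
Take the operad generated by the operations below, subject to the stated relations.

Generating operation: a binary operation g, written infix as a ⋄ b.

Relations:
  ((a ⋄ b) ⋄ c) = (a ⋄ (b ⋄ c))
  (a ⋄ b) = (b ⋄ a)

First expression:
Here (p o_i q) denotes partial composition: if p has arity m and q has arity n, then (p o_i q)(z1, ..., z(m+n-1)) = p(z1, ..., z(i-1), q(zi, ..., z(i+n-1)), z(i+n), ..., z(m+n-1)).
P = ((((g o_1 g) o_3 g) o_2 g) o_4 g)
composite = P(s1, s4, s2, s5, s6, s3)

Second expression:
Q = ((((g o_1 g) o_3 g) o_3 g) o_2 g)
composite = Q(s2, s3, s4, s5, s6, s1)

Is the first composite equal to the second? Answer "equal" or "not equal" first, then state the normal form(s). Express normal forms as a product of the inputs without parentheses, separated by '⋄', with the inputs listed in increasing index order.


Reducing the first expression gives s1 ⋄ s2 ⋄ s3 ⋄ s4 ⋄ s5 ⋄ s6
Reducing the second expression gives s1 ⋄ s2 ⋄ s3 ⋄ s4 ⋄ s5 ⋄ s6
Same normal form: equal.

equal: each reduces to s1 ⋄ s2 ⋄ s3 ⋄ s4 ⋄ s5 ⋄ s6


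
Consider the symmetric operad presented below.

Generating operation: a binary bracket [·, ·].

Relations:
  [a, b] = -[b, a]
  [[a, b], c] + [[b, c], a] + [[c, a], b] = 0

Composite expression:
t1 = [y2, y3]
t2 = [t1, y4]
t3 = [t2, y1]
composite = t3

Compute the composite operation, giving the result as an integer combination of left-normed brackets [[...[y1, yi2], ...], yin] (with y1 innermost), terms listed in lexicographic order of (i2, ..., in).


In the tensor algebra, words opening y1 carry the y1-anchored form.
Composite bracket: [[[y2, y3], y4], y1]
The bracket unfolds into 8 signed words via [a, b] = ab - ba (2^3 = 8).
Keep just the words that open with y1:
  y1y2y3y4 (sign -1) contributes -[[[y1, y2], y3], y4]
  y1y3y2y4 (sign +1) contributes +[[[y1, y3], y2], y4]
  y1y4y2y3 (sign +1) contributes +[[[y1, y4], y2], y3]
  y1y4y3y2 (sign -1) contributes -[[[y1, y4], y3], y2]

-[[[y1, y2], y3], y4] + [[[y1, y3], y2], y4] + [[[y1, y4], y2], y3] - [[[y1, y4], y3], y2]


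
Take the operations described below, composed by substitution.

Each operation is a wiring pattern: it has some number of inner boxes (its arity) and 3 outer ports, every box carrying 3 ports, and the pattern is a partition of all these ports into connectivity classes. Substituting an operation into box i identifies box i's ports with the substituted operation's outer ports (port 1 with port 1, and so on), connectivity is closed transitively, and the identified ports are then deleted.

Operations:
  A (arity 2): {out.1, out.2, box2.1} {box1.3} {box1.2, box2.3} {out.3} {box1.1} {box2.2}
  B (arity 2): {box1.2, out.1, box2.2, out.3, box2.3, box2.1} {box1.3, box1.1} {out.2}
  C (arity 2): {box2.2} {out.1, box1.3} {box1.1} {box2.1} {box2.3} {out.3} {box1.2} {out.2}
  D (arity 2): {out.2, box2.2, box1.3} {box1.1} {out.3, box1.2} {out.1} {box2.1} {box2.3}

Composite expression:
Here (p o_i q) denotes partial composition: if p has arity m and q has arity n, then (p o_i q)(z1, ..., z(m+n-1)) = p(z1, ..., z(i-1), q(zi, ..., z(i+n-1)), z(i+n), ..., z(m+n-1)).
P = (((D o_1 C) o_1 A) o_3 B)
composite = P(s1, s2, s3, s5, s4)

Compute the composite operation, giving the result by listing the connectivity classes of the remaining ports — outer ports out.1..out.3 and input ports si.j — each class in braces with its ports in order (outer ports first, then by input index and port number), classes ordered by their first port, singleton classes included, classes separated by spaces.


After gluing at D, chains via deleted ports link the s-ports.
after A, the pattern on (s1, s2) reads {out.1, out.2, s2.1} {out.3} {s1.1} {s1.2, s2.3} {s1.3} {s2.2} (out.j = its outer ports)
after B, the pattern on (s3, s5) reads {out.1, out.3, s3.2, s5.1, s5.2, s5.3} {out.2} {s3.1, s3.3} (out.j = its outer ports)
after C, the pattern on (s1, s2, s3, s5) reads {out.1} {out.2} {out.3} {s1.1} {s1.2, s2.3} {s1.3} {s2.1} {s2.2} {s3.1, s3.3} {s3.2, s5.1, s5.2, s5.3} (out.j = its outer ports)
after D, the pattern on (s1, s2, s3, s5, s4) reads {out.1} {out.2, s4.2} {out.3} {s1.1} {s1.2, s2.3} {s1.3} {s2.1} {s2.2} {s3.1, s3.3} {s3.2, s5.1, s5.2, s5.3} {s4.1} {s4.3} (out.j = its outer ports)

{out.1} {out.2, s4.2} {out.3} {s1.1} {s1.2, s2.3} {s1.3} {s2.1} {s2.2} {s3.1, s3.3} {s3.2, s5.1, s5.2, s5.3} {s4.1} {s4.3}


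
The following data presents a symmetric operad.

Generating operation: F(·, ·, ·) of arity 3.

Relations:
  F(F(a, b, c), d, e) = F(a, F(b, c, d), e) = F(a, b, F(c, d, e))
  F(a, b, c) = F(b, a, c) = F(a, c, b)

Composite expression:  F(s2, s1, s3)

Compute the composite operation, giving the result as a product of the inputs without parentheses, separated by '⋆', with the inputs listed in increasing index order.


s1 ⋆ s2 ⋆ s3

With F associative and commutative, the s-input set is all that matters.
F(s2, s1, s3) reduces to s2 ⋆ s1 ⋆ s3
putting the inputs in ascending order: s1 ⋆ s2 ⋆ s3


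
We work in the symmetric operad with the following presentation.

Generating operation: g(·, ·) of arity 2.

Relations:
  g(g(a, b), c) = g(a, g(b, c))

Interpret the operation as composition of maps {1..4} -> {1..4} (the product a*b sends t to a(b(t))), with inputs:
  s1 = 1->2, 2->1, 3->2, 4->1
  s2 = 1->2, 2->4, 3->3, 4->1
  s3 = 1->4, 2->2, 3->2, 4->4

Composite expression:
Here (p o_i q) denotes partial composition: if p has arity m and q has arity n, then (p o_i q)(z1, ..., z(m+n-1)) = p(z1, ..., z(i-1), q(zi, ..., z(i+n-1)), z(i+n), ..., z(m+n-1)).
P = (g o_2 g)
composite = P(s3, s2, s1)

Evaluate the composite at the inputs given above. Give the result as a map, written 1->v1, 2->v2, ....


g(s2, s1) = 1->4, 2->2, 3->4, 4->2
g(s3, g(s2, s1)) = 1->4, 2->2, 3->4, 4->2

1->4, 2->2, 3->4, 4->2


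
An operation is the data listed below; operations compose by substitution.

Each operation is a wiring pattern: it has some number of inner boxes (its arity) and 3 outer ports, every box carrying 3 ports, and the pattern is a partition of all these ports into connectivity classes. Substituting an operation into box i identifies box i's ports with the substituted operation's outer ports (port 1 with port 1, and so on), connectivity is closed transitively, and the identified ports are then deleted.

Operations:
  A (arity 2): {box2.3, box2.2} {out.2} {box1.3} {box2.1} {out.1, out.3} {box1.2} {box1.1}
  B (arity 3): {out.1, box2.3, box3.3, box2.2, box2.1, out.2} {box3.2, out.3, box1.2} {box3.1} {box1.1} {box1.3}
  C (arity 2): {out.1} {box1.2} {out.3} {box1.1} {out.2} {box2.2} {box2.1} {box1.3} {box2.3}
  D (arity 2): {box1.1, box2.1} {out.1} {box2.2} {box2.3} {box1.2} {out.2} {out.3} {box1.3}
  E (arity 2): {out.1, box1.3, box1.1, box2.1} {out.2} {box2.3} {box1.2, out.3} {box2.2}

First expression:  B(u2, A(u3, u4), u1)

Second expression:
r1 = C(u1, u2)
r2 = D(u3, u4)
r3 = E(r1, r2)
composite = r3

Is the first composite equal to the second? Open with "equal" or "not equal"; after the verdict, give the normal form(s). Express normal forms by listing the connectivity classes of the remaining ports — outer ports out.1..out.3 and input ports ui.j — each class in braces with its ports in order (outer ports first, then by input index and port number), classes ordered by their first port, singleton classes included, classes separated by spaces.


not equal; the first gives {out.1, out.2, u1.3} {out.3, u1.2, u2.2} {u1.1} {u2.1} {u2.3} {u3.1} {u3.2} {u3.3} {u4.1} {u4.2, u4.3} and the second {out.1} {out.2} {out.3} {u1.1} {u1.2} {u1.3} {u2.1} {u2.2} {u2.3} {u3.1, u4.1} {u3.2} {u3.3} {u4.2} {u4.3}

Reducing the first expression gives {out.1, out.2, u1.3} {out.3, u1.2, u2.2} {u1.1} {u2.1} {u2.3} {u3.1} {u3.2} {u3.3} {u4.1} {u4.2, u4.3}
Reducing the second expression gives {out.1} {out.2} {out.3} {u1.1} {u1.2} {u1.3} {u2.1} {u2.2} {u2.3} {u3.1, u4.1} {u3.2} {u3.3} {u4.2} {u4.3}
The forms do not match — not equal.


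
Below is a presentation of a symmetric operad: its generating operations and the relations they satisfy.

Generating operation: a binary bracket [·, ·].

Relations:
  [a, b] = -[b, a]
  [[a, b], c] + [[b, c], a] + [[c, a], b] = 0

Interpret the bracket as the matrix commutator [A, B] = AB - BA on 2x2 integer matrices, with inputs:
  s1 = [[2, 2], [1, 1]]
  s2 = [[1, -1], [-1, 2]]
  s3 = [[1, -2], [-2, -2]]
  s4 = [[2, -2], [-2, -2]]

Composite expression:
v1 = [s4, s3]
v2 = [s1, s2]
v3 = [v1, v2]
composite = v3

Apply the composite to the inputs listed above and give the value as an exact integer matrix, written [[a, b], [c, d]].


[[-2, -4], [-4, 2]]

[s4, s3] = [[0, -2], [2, 0]]
[s1, s2] = [[-1, 1], [0, 1]]
[[s4, s3], [s1, s2]] = [[-2, -4], [-4, 2]]


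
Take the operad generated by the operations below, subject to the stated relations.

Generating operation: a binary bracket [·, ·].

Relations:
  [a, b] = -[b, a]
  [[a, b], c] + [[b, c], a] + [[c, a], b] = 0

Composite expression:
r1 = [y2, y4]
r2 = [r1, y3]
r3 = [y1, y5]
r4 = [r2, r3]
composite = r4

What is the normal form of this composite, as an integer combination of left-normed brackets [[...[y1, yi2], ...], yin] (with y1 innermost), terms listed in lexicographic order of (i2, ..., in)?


-[[[[y1, y5], y2], y4], y3] + [[[[y1, y5], y3], y2], y4] - [[[[y1, y5], y3], y4], y2] + [[[[y1, y5], y4], y2], y3]

Antisymmetry and Jacobi reduce to y1-anchored left-normed brackets.
Composite bracket: [[[y2, y4], y3], [y1, y5]]
Expanding via [a, b] = ab - ba: 16 signed words (2^4 = 16).
The y1-initial words carry the normal form:
  the word y1y5y2y4y3 carries sign -1 and contributes -[[[[y1, y5], y2], y4], y3]
  the word y1y5y3y2y4 carries sign +1 and contributes +[[[[y1, y5], y3], y2], y4]
  the word y1y5y3y4y2 carries sign -1 and contributes -[[[[y1, y5], y3], y4], y2]
  the word y1y5y4y2y3 carries sign +1 and contributes +[[[[y1, y5], y4], y2], y3]


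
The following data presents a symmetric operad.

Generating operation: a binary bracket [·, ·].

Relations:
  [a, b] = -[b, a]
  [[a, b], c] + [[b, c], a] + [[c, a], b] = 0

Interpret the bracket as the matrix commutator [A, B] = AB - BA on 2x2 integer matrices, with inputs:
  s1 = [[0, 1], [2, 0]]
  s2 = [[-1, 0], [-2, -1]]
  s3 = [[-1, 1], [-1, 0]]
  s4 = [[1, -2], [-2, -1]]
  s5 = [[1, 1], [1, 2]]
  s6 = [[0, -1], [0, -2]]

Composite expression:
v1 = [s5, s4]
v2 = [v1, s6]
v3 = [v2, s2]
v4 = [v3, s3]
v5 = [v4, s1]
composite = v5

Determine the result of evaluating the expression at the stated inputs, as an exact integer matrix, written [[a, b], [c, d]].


[[0, 0], [0, 0]]


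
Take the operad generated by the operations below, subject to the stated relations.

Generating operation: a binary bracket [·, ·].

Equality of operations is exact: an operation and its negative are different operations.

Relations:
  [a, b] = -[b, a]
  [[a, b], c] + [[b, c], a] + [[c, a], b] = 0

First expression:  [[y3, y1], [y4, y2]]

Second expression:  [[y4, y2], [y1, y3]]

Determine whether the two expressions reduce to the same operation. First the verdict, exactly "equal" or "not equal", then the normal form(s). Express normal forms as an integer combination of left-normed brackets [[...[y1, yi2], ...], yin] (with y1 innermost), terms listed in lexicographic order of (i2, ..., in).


equal — both sides give [[[y1, y3], y2], y4] - [[[y1, y3], y4], y2]

The first composite normalizes to [[[y1, y3], y2], y4] - [[[y1, y3], y4], y2]
The second composite normalizes to [[[y1, y3], y2], y4] - [[[y1, y3], y4], y2]
Both agree, so they are equal.


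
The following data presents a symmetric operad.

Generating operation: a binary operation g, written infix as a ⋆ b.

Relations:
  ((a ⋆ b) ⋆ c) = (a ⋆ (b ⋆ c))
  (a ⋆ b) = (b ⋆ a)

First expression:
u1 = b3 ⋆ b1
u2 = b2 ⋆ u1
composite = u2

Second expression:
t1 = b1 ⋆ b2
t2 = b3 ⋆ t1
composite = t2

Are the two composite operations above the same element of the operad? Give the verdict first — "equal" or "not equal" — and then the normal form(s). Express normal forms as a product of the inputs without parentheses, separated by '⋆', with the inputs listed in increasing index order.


The first expression, normalized: b1 ⋆ b2 ⋆ b3
The second expression, normalized: b1 ⋆ b2 ⋆ b3
The forms coincide; equal.

equal; both compose to b1 ⋆ b2 ⋆ b3


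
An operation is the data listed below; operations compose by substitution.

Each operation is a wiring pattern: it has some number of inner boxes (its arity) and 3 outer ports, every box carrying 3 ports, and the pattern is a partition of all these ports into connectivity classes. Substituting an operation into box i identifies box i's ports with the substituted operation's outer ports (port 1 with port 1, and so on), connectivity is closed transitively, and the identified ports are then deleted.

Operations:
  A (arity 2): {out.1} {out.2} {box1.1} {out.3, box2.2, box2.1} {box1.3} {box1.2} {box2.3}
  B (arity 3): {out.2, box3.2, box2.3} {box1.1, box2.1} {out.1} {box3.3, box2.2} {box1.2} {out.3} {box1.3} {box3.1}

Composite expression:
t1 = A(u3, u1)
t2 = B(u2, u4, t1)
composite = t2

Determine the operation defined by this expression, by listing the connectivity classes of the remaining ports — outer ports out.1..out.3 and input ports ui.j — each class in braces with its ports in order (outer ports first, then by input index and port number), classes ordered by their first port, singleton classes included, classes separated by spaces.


{out.1} {out.2, u4.3} {out.3} {u1.1, u1.2, u4.2} {u1.3} {u2.1, u4.1} {u2.2} {u2.3} {u3.1} {u3.2} {u3.3}

Two ports join when wires chain via B-identified ports.
A over (u3, u1) gives {out.1} {out.2} {out.3, u1.1, u1.2} {u1.3} {u3.1} {u3.2} {u3.3}, out.j being that stage's outer ports
B over (u2, u4, u3, u1) gives {out.1} {out.2, u4.3} {out.3} {u1.1, u1.2, u4.2} {u1.3} {u2.1, u4.1} {u2.2} {u2.3} {u3.1} {u3.2} {u3.3}, out.j being that stage's outer ports


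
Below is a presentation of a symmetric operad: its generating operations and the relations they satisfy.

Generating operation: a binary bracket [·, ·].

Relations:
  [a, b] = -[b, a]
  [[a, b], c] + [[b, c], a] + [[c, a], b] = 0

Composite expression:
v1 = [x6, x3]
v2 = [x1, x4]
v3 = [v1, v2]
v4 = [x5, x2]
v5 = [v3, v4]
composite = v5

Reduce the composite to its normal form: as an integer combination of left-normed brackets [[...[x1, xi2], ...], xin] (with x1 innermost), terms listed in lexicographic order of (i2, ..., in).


-[[[[[x1, x4], x3], x6], x2], x5] + [[[[[x1, x4], x3], x6], x5], x2] + [[[[[x1, x4], x6], x3], x2], x5] - [[[[[x1, x4], x6], x3], x5], x2]

Left-normed coefficients sit on the x1-initial expansion words.
Composite bracket: [[[x6, x3], [x1, x4]], [x5, x2]]
Applying ab - ba throughout gives 32 signed words (2^5 = 32).
Collect the words opening with x1:
  the word x1x4x3x6x2x5 carries sign -1 and contributes -[[[[[x1, x4], x3], x6], x2], x5]
  the word x1x4x3x6x5x2 carries sign +1 and contributes +[[[[[x1, x4], x3], x6], x5], x2]
  the word x1x4x6x3x2x5 carries sign +1 and contributes +[[[[[x1, x4], x6], x3], x2], x5]
  the word x1x4x6x3x5x2 carries sign -1 and contributes -[[[[[x1, x4], x6], x3], x5], x2]


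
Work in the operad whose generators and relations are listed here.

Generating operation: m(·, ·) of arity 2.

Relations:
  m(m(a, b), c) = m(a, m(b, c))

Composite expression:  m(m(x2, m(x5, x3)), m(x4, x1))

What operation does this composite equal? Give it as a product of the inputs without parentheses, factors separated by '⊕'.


Every regrouping of m is equal, so read the x-inputs in written order.
m(x5, x3) unparenthesizes to x5 ⊕ x3
m(x2, m(x5, x3)) unparenthesizes to x2 ⊕ x5 ⊕ x3
m(x4, x1) unparenthesizes to x4 ⊕ x1
m(m(x2, m(x5, x3)), m(x4, x1)) unparenthesizes to x2 ⊕ x5 ⊕ x3 ⊕ x4 ⊕ x1

x2 ⊕ x5 ⊕ x3 ⊕ x4 ⊕ x1


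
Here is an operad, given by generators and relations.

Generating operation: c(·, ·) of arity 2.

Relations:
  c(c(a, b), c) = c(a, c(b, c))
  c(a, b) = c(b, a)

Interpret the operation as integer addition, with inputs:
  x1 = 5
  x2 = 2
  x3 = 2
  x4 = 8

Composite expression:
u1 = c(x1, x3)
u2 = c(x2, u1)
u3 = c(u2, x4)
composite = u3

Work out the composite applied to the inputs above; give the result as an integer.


c(x1, x3) = 7
c(x2, c(x1, x3)) = 9
c(c(x2, c(x1, x3)), x4) = 17

17


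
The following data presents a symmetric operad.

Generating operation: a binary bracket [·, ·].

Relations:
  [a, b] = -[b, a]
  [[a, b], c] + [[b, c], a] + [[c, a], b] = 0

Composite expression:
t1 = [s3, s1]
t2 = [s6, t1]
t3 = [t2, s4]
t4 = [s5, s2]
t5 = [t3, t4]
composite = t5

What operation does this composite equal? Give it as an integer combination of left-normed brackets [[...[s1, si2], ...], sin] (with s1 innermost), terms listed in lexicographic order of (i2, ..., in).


-[[[[[s1, s3], s6], s4], s2], s5] + [[[[[s1, s3], s6], s4], s5], s2]

In the tensor algebra, words opening s1 carry the s1-anchored form.
Composite bracket: [[[s6, [s3, s1]], s4], [s5, s2]]
The bracket unfolds into 32 signed words via [a, b] = ab - ba (2^5 = 32).
Words beginning with s1 determine it all:
  from s1s3s6s4s2s5, sign -1: term -[[[[[s1, s3], s6], s4], s2], s5]
  from s1s3s6s4s5s2, sign +1: term +[[[[[s1, s3], s6], s4], s5], s2]


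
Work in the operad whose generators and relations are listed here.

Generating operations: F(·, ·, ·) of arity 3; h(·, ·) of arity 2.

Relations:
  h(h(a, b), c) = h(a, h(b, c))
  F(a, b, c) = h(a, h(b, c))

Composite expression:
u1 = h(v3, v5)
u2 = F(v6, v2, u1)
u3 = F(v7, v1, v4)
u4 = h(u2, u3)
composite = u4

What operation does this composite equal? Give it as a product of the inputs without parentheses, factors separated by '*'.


v6 * v2 * v3 * v5 * v7 * v1 * v4

Associativity of h dissolves the nesting; only the v-input order survives.
h(v3, v5) unparenthesizes to v3 * v5
F(v6, v2, h(v3, v5)) unparenthesizes to v6 * v2 * v3 * v5
F(v7, v1, v4) unparenthesizes to v7 * v1 * v4
h(F(v6, v2, h(v3, v5)), F(v7, v1, v4)) unparenthesizes to v6 * v2 * v3 * v5 * v7 * v1 * v4


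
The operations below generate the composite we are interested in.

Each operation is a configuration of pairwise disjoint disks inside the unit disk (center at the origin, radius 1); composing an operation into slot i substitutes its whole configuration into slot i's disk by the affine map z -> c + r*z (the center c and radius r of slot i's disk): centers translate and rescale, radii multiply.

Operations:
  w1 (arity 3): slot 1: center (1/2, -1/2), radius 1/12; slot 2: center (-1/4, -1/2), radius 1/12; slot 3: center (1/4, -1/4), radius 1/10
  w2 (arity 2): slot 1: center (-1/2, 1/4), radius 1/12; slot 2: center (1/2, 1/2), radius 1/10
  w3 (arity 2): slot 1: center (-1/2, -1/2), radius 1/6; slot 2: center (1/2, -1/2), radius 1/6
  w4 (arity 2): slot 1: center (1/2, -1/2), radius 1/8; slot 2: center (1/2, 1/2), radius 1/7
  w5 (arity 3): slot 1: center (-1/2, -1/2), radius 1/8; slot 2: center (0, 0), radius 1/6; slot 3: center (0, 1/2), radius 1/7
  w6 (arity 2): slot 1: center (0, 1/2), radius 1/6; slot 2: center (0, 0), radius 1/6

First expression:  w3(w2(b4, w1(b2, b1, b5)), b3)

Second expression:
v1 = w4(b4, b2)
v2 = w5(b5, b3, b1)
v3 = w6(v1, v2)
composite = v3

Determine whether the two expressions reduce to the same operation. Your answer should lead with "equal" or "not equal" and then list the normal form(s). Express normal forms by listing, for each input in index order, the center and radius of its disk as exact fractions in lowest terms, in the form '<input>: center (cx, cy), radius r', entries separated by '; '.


The first expression reduces to b1: center (-101/240, -17/40), radius 1/720; b2: center (-49/120, -17/40), radius 1/720; b3: center (1/2, -1/2), radius 1/6; b4: center (-7/12, -11/24), radius 1/72; b5: center (-33/80, -101/240), radius 1/600
The second expression reduces to b1: center (0, 1/12), radius 1/42; b2: center (1/12, 7/12), radius 1/42; b3: center (0, 0), radius 1/36; b4: center (1/12, 5/12), radius 1/48; b5: center (-1/12, -1/12), radius 1/48
Different reductions; not equal.

not equal — first b1: center (-101/240, -17/40), radius 1/720; b2: center (-49/120, -17/40), radius 1/720; b3: center (1/2, -1/2), radius 1/6; b4: center (-7/12, -11/24), radius 1/72; b5: center (-33/80, -101/240), radius 1/600, second b1: center (0, 1/12), radius 1/42; b2: center (1/12, 7/12), radius 1/42; b3: center (0, 0), radius 1/36; b4: center (1/12, 5/12), radius 1/48; b5: center (-1/12, -1/12), radius 1/48


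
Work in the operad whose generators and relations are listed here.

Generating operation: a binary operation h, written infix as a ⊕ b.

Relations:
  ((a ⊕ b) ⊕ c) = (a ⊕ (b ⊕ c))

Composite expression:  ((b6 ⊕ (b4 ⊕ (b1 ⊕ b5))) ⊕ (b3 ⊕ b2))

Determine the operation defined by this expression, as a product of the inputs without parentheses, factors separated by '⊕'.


b6 ⊕ b4 ⊕ b1 ⊕ b5 ⊕ b3 ⊕ b2

Key point: h is associative — brackets drop, the b-order remains.
(b1 ⊕ b5) collapses to b1 ⊕ b5
(b4 ⊕ (b1 ⊕ b5)) collapses to b4 ⊕ b1 ⊕ b5
(b6 ⊕ (b4 ⊕ (b1 ⊕ b5))) collapses to b6 ⊕ b4 ⊕ b1 ⊕ b5
(b3 ⊕ b2) collapses to b3 ⊕ b2
((b6 ⊕ (b4 ⊕ (b1 ⊕ b5))) ⊕ (b3 ⊕ b2)) collapses to b6 ⊕ b4 ⊕ b1 ⊕ b5 ⊕ b3 ⊕ b2


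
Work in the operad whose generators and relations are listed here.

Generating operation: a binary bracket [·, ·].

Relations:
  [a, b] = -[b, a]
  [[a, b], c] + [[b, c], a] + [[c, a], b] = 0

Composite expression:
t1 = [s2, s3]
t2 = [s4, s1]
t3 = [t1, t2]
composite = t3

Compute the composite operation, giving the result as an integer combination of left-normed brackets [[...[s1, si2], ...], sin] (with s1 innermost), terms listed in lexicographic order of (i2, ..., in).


[[[s1, s4], s2], s3] - [[[s1, s4], s3], s2]

Left-normed coefficients sit on the s1-initial expansion words.
Composite bracket: [[s2, s3], [s4, s1]]
Full expansion: 8 signed words from ab - ba (2^3 = 8).
Words beginning with s1 determine it all:
  s1s4s2s3 appears with sign +1, giving the term +[[[s1, s4], s2], s3]
  s1s4s3s2 appears with sign -1, giving the term -[[[s1, s4], s3], s2]


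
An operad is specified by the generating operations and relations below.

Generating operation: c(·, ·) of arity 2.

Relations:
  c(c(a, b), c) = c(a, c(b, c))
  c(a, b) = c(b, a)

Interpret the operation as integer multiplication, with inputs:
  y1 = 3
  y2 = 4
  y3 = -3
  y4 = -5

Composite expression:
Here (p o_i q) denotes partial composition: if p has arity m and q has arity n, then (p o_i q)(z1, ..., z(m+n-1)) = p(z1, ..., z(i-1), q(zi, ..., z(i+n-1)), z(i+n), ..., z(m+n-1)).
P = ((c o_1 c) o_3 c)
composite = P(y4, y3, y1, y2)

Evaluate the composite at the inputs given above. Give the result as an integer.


180


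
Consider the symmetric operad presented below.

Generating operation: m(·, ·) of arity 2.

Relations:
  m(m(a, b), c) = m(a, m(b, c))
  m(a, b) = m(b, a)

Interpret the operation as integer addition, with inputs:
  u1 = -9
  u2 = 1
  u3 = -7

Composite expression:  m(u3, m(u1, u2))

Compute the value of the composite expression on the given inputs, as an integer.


m(u1, u2) = -8
m(u3, m(u1, u2)) = -15

-15


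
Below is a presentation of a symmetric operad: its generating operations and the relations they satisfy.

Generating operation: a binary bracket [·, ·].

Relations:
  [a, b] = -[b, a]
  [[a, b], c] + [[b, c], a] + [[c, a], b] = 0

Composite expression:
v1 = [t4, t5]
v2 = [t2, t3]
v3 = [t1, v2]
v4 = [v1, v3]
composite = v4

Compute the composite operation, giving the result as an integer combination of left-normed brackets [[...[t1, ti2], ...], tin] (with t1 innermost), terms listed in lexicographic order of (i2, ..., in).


Expand each bracket as ab - ba; the t1-initial words give the coefficients.
Composite bracket: [[t4, t5], [t1, [t2, t3]]]
Under [a, b] = ab - ba we get 16 signed associative words (2^4 = 16).
Collect the words opening with t1:
  word t1t2t3t4t5 has sign -1, contributing -[[[[t1, t2], t3], t4], t5]
  word t1t2t3t5t4 has sign +1, contributing +[[[[t1, t2], t3], t5], t4]
  word t1t3t2t4t5 has sign +1, contributing +[[[[t1, t3], t2], t4], t5]
  word t1t3t2t5t4 has sign -1, contributing -[[[[t1, t3], t2], t5], t4]

-[[[[t1, t2], t3], t4], t5] + [[[[t1, t2], t3], t5], t4] + [[[[t1, t3], t2], t4], t5] - [[[[t1, t3], t2], t5], t4]


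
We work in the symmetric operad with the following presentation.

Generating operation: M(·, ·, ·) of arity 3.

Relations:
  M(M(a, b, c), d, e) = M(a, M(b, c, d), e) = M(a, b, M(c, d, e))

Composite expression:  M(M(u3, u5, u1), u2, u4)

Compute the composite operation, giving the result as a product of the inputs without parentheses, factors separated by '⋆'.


Under associativity of M, the answer is the u's in reading order.
M(u3, u5, u1) linearizes to u3 ⋆ u5 ⋆ u1
M(M(u3, u5, u1), u2, u4) linearizes to u3 ⋆ u5 ⋆ u1 ⋆ u2 ⋆ u4

u3 ⋆ u5 ⋆ u1 ⋆ u2 ⋆ u4


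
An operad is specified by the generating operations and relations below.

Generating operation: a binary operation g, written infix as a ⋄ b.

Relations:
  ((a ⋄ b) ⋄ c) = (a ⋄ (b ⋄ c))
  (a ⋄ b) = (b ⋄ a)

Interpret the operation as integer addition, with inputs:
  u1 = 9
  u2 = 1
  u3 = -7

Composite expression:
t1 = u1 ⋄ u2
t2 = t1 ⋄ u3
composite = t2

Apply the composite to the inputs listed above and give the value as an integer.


3


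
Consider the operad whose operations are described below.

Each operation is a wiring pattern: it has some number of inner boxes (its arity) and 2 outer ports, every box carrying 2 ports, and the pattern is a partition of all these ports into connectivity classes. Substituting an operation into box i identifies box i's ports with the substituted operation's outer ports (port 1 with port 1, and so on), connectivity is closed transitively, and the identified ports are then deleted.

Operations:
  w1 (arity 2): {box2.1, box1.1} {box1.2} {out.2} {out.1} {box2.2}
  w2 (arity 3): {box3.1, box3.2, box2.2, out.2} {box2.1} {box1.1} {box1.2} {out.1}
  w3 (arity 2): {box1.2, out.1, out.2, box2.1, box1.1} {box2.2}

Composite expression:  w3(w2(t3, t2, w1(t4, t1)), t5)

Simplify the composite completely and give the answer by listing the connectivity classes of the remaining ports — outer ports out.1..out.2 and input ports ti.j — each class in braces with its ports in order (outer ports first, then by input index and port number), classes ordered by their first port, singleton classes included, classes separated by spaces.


{out.1, out.2, t2.2, t5.1} {t1.1, t4.1} {t1.2} {t2.1} {t3.1} {t3.2} {t4.2} {t5.2}

Treat the ports identified at w3 as solder joints: merge, then drop.
through w1, on inputs (t4, t1): {out.1} {out.2} {t1.1, t4.1} {t1.2} {t4.2} (out.j = stage outer ports)
through w2, on inputs (t3, t2, t4, t1): {out.1} {out.2, t2.2} {t1.1, t4.1} {t1.2} {t2.1} {t3.1} {t3.2} {t4.2} (out.j = stage outer ports)
through w3, on inputs (t3, t2, t4, t1, t5): {out.1, out.2, t2.2, t5.1} {t1.1, t4.1} {t1.2} {t2.1} {t3.1} {t3.2} {t4.2} {t5.2} (out.j = stage outer ports)


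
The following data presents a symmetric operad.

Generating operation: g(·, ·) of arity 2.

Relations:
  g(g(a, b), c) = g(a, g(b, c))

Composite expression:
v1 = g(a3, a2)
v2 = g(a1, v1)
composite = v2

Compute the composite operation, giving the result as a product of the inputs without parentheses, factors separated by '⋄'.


a1 ⋄ a3 ⋄ a2

The g-tree's shape is irrelevant; the a-reading-order decides.
g(a3, a2) linearizes to a3 ⋄ a2
g(a1, g(a3, a2)) linearizes to a1 ⋄ a3 ⋄ a2


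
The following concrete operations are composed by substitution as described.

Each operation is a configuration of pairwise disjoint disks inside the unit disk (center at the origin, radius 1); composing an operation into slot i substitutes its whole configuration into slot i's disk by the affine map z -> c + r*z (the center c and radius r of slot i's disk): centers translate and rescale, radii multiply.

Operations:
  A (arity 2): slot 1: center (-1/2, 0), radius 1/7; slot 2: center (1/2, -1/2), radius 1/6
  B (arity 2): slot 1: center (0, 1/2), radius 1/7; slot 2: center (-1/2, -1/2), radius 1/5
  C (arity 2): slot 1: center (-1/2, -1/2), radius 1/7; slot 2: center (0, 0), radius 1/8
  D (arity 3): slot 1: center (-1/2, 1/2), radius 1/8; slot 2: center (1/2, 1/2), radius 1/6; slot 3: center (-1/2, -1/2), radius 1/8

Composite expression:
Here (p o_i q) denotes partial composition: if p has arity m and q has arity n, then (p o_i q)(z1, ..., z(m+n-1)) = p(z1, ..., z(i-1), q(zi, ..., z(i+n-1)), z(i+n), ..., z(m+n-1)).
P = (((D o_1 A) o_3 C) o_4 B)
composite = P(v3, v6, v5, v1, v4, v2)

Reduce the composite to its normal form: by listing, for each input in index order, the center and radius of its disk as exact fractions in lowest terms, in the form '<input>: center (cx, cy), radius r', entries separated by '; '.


v1: center (1/2, 49/96), radius 1/336; v2: center (-1/2, -1/2), radius 1/8; v3: center (-9/16, 1/2), radius 1/56; v4: center (47/96, 47/96), radius 1/240; v5: center (5/12, 5/12), radius 1/42; v6: center (-7/16, 7/16), radius 1/48

Follow each v-input down from D: c' goes to c + r*c', radius to r*r'.
input v3: composing its 2 substitution steps yields center (-9/16, 1/2), radius 1/56
input v6: composing its 2 substitution steps yields center (-7/16, 7/16), radius 1/48
input v5: composing its 2 substitution steps yields center (5/12, 5/12), radius 1/42
input v1: composing its 3 substitution steps yields center (1/2, 49/96), radius 1/336
input v4: composing its 3 substitution steps yields center (47/96, 47/96), radius 1/240
input v2: composing its 1 substitution step yields center (-1/2, -1/2), radius 1/8


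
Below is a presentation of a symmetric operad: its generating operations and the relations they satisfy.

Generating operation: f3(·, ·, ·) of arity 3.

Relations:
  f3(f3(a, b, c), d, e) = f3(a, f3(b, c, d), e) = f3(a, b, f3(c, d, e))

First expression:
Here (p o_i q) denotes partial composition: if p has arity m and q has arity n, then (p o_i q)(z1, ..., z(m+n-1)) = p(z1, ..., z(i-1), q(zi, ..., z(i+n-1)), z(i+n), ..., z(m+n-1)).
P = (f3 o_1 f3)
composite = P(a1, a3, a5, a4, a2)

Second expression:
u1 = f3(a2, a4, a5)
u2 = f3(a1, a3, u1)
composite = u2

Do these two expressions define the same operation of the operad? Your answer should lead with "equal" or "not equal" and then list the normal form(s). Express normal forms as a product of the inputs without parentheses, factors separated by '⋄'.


Normal form of the first expression: a1 ⋄ a3 ⋄ a5 ⋄ a4 ⋄ a2
Normal form of the second expression: a1 ⋄ a3 ⋄ a2 ⋄ a4 ⋄ a5
The normal forms differ: not equal.

not equal: they reduce to a1 ⋄ a3 ⋄ a5 ⋄ a4 ⋄ a2 and a1 ⋄ a3 ⋄ a2 ⋄ a4 ⋄ a5


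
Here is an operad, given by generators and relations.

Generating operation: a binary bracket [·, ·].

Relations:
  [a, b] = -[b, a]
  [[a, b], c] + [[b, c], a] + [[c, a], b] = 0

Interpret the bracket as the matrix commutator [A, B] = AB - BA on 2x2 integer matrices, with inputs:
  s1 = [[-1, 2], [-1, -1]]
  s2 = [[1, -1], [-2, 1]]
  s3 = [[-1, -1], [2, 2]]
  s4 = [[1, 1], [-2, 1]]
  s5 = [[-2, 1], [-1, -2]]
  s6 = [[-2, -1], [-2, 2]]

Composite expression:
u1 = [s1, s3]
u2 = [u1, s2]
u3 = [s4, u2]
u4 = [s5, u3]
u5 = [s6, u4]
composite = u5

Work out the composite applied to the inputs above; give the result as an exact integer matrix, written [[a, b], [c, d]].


[[0, 108], [-216, 0]]


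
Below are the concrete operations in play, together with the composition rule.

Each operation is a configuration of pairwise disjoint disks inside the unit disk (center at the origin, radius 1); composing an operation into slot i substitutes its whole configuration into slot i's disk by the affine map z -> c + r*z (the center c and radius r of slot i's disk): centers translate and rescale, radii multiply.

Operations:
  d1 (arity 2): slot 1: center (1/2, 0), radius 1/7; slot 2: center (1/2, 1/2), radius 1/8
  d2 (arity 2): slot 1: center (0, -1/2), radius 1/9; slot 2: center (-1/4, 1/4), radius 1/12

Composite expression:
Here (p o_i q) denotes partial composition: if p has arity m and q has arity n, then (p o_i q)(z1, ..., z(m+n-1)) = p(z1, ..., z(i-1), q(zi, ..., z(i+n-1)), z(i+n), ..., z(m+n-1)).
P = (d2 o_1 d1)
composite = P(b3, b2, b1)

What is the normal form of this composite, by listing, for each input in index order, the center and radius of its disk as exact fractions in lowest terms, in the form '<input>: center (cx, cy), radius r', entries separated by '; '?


b1: center (-1/4, 1/4), radius 1/12; b2: center (1/18, -4/9), radius 1/72; b3: center (1/18, -1/2), radius 1/63

Follow each b-input down from d2: c' goes to c + r*c', radius to r*r'.
b3: after 2 affine steps, its disk has center (1/18, -1/2), radius 1/63
b2: after 2 affine steps, its disk has center (1/18, -4/9), radius 1/72
b1: after 1 affine step, its disk has center (-1/4, 1/4), radius 1/12
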